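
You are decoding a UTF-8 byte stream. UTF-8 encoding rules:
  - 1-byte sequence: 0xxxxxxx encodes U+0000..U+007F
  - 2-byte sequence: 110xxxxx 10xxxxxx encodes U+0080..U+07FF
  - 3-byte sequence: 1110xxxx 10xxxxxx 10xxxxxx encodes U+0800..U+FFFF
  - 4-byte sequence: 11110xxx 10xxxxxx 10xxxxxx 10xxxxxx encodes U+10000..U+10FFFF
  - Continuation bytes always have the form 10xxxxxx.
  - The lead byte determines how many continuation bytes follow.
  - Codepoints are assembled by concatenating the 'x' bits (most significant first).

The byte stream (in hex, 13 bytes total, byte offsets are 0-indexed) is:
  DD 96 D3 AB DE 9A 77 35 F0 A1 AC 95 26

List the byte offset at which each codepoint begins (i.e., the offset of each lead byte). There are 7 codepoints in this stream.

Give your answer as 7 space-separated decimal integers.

Answer: 0 2 4 6 7 8 12

Derivation:
Byte[0]=DD: 2-byte lead, need 1 cont bytes. acc=0x1D
Byte[1]=96: continuation. acc=(acc<<6)|0x16=0x756
Completed: cp=U+0756 (starts at byte 0)
Byte[2]=D3: 2-byte lead, need 1 cont bytes. acc=0x13
Byte[3]=AB: continuation. acc=(acc<<6)|0x2B=0x4EB
Completed: cp=U+04EB (starts at byte 2)
Byte[4]=DE: 2-byte lead, need 1 cont bytes. acc=0x1E
Byte[5]=9A: continuation. acc=(acc<<6)|0x1A=0x79A
Completed: cp=U+079A (starts at byte 4)
Byte[6]=77: 1-byte ASCII. cp=U+0077
Byte[7]=35: 1-byte ASCII. cp=U+0035
Byte[8]=F0: 4-byte lead, need 3 cont bytes. acc=0x0
Byte[9]=A1: continuation. acc=(acc<<6)|0x21=0x21
Byte[10]=AC: continuation. acc=(acc<<6)|0x2C=0x86C
Byte[11]=95: continuation. acc=(acc<<6)|0x15=0x21B15
Completed: cp=U+21B15 (starts at byte 8)
Byte[12]=26: 1-byte ASCII. cp=U+0026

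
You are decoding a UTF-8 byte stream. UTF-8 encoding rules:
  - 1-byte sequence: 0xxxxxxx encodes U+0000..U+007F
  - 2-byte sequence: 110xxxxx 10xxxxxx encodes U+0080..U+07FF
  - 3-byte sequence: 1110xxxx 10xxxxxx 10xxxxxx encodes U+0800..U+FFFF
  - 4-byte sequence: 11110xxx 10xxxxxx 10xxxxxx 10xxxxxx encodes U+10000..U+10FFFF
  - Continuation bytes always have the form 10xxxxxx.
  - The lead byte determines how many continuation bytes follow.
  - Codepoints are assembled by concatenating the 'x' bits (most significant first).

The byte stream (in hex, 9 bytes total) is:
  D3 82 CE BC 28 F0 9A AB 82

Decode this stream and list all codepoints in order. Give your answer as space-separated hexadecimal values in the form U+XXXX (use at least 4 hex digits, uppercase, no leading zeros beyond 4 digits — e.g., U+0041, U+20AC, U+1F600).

Byte[0]=D3: 2-byte lead, need 1 cont bytes. acc=0x13
Byte[1]=82: continuation. acc=(acc<<6)|0x02=0x4C2
Completed: cp=U+04C2 (starts at byte 0)
Byte[2]=CE: 2-byte lead, need 1 cont bytes. acc=0xE
Byte[3]=BC: continuation. acc=(acc<<6)|0x3C=0x3BC
Completed: cp=U+03BC (starts at byte 2)
Byte[4]=28: 1-byte ASCII. cp=U+0028
Byte[5]=F0: 4-byte lead, need 3 cont bytes. acc=0x0
Byte[6]=9A: continuation. acc=(acc<<6)|0x1A=0x1A
Byte[7]=AB: continuation. acc=(acc<<6)|0x2B=0x6AB
Byte[8]=82: continuation. acc=(acc<<6)|0x02=0x1AAC2
Completed: cp=U+1AAC2 (starts at byte 5)

Answer: U+04C2 U+03BC U+0028 U+1AAC2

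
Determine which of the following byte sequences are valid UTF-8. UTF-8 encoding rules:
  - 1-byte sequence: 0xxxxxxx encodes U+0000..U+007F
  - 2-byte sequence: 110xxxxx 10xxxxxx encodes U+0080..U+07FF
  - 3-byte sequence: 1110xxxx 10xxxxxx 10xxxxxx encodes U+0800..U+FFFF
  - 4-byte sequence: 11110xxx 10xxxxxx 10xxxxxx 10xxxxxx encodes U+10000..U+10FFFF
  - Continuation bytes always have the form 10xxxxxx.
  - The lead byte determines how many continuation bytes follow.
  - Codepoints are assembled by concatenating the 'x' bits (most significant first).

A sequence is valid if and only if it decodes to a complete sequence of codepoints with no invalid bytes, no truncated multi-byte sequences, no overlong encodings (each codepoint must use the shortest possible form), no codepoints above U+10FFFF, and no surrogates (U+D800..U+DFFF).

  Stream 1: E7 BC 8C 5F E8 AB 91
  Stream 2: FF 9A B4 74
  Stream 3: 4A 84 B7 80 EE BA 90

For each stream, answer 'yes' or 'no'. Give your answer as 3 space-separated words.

Answer: yes no no

Derivation:
Stream 1: decodes cleanly. VALID
Stream 2: error at byte offset 0. INVALID
Stream 3: error at byte offset 1. INVALID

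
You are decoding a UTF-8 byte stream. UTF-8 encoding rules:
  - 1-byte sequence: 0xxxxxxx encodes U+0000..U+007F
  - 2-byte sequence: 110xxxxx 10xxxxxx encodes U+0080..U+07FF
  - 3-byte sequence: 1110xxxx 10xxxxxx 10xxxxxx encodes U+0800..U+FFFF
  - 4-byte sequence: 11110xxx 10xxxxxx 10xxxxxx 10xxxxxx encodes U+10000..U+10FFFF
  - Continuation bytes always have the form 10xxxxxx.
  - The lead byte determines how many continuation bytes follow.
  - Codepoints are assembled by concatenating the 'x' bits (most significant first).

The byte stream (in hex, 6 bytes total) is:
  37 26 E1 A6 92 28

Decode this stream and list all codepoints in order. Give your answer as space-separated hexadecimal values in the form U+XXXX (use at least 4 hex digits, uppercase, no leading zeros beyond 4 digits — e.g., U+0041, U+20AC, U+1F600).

Byte[0]=37: 1-byte ASCII. cp=U+0037
Byte[1]=26: 1-byte ASCII. cp=U+0026
Byte[2]=E1: 3-byte lead, need 2 cont bytes. acc=0x1
Byte[3]=A6: continuation. acc=(acc<<6)|0x26=0x66
Byte[4]=92: continuation. acc=(acc<<6)|0x12=0x1992
Completed: cp=U+1992 (starts at byte 2)
Byte[5]=28: 1-byte ASCII. cp=U+0028

Answer: U+0037 U+0026 U+1992 U+0028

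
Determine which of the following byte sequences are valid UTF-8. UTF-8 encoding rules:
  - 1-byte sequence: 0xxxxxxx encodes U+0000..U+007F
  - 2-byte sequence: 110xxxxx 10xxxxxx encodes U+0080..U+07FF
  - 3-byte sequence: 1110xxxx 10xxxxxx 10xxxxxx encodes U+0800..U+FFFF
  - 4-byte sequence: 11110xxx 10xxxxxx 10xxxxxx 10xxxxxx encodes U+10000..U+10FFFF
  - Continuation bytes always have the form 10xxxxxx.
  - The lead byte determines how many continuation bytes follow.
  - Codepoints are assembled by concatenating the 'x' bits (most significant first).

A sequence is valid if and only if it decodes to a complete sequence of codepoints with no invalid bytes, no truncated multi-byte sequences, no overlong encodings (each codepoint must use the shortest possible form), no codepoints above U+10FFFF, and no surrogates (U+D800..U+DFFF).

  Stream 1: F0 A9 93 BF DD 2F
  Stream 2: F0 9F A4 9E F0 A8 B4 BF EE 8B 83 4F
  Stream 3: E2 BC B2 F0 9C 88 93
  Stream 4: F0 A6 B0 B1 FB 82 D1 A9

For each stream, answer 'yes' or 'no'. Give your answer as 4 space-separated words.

Answer: no yes yes no

Derivation:
Stream 1: error at byte offset 5. INVALID
Stream 2: decodes cleanly. VALID
Stream 3: decodes cleanly. VALID
Stream 4: error at byte offset 4. INVALID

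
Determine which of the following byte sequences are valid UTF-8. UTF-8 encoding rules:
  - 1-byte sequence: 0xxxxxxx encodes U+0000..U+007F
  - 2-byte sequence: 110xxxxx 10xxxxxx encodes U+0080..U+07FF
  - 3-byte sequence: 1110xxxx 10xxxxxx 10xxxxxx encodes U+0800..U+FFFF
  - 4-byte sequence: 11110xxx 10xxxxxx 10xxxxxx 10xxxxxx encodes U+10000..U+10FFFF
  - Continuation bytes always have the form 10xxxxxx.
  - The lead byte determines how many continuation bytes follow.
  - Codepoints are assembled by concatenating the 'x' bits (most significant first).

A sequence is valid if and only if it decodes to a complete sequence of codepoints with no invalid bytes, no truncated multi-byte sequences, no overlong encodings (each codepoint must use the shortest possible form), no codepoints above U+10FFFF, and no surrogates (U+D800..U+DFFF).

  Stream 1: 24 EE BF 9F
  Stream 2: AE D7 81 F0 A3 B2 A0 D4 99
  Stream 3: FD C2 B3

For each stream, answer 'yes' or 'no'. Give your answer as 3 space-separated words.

Stream 1: decodes cleanly. VALID
Stream 2: error at byte offset 0. INVALID
Stream 3: error at byte offset 0. INVALID

Answer: yes no no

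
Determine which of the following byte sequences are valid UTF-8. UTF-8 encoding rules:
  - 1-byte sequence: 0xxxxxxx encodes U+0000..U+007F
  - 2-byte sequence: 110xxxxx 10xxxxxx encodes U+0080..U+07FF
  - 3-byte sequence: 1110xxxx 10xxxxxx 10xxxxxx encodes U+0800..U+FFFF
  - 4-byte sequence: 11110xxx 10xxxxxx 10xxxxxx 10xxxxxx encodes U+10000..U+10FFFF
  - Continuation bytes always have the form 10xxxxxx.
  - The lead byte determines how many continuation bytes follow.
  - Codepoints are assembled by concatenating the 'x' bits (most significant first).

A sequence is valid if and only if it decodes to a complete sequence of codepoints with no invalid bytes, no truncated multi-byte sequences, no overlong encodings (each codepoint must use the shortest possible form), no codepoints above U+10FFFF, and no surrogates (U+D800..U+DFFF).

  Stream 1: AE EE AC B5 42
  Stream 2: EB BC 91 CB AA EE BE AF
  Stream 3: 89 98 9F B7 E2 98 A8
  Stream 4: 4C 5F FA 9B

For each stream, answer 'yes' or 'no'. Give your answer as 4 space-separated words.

Stream 1: error at byte offset 0. INVALID
Stream 2: decodes cleanly. VALID
Stream 3: error at byte offset 0. INVALID
Stream 4: error at byte offset 2. INVALID

Answer: no yes no no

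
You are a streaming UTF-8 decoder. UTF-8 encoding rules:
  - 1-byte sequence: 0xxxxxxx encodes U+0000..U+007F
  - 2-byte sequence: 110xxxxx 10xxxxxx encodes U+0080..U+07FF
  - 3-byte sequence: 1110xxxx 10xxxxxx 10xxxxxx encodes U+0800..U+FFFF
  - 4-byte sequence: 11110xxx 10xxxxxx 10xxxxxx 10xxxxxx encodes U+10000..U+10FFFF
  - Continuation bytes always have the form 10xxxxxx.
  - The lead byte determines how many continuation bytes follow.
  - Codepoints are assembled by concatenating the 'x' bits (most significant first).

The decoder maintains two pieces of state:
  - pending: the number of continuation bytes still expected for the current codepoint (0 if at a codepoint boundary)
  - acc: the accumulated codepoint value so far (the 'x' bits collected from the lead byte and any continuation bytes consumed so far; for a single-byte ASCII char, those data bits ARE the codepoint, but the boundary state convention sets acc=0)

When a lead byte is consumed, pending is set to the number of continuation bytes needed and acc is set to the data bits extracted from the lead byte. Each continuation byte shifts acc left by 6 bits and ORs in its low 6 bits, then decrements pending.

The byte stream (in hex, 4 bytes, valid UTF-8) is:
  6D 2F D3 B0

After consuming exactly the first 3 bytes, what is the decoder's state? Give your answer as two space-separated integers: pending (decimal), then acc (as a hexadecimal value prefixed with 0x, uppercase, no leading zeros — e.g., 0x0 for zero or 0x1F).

Answer: 1 0x13

Derivation:
Byte[0]=6D: 1-byte. pending=0, acc=0x0
Byte[1]=2F: 1-byte. pending=0, acc=0x0
Byte[2]=D3: 2-byte lead. pending=1, acc=0x13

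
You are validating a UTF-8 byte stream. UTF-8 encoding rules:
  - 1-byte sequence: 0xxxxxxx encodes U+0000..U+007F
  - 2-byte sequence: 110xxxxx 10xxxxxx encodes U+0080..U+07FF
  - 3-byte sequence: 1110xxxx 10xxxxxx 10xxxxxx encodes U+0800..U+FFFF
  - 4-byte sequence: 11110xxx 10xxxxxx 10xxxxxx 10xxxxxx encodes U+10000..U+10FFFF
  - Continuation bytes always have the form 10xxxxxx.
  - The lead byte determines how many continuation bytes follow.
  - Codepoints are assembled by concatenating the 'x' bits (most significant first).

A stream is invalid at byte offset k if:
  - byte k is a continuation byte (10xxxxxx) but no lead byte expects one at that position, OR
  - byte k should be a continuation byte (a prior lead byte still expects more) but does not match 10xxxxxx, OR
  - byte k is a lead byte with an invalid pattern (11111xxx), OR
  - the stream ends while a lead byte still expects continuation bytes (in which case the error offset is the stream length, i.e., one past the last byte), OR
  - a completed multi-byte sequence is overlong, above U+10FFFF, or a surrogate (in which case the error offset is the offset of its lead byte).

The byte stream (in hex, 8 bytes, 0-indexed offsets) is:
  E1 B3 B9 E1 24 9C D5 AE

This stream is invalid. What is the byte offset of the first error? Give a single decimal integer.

Answer: 4

Derivation:
Byte[0]=E1: 3-byte lead, need 2 cont bytes. acc=0x1
Byte[1]=B3: continuation. acc=(acc<<6)|0x33=0x73
Byte[2]=B9: continuation. acc=(acc<<6)|0x39=0x1CF9
Completed: cp=U+1CF9 (starts at byte 0)
Byte[3]=E1: 3-byte lead, need 2 cont bytes. acc=0x1
Byte[4]=24: expected 10xxxxxx continuation. INVALID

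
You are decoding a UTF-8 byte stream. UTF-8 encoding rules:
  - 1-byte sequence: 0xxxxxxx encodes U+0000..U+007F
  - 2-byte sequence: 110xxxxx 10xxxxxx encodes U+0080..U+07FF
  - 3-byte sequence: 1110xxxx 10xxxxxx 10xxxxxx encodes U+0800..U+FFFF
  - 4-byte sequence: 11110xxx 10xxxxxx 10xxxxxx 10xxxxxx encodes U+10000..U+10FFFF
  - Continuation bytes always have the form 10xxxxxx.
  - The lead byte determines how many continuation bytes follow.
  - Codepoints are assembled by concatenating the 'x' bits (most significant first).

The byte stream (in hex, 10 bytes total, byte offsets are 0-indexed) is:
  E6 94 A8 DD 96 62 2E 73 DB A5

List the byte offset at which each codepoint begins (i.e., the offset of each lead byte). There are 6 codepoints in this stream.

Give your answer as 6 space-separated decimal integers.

Answer: 0 3 5 6 7 8

Derivation:
Byte[0]=E6: 3-byte lead, need 2 cont bytes. acc=0x6
Byte[1]=94: continuation. acc=(acc<<6)|0x14=0x194
Byte[2]=A8: continuation. acc=(acc<<6)|0x28=0x6528
Completed: cp=U+6528 (starts at byte 0)
Byte[3]=DD: 2-byte lead, need 1 cont bytes. acc=0x1D
Byte[4]=96: continuation. acc=(acc<<6)|0x16=0x756
Completed: cp=U+0756 (starts at byte 3)
Byte[5]=62: 1-byte ASCII. cp=U+0062
Byte[6]=2E: 1-byte ASCII. cp=U+002E
Byte[7]=73: 1-byte ASCII. cp=U+0073
Byte[8]=DB: 2-byte lead, need 1 cont bytes. acc=0x1B
Byte[9]=A5: continuation. acc=(acc<<6)|0x25=0x6E5
Completed: cp=U+06E5 (starts at byte 8)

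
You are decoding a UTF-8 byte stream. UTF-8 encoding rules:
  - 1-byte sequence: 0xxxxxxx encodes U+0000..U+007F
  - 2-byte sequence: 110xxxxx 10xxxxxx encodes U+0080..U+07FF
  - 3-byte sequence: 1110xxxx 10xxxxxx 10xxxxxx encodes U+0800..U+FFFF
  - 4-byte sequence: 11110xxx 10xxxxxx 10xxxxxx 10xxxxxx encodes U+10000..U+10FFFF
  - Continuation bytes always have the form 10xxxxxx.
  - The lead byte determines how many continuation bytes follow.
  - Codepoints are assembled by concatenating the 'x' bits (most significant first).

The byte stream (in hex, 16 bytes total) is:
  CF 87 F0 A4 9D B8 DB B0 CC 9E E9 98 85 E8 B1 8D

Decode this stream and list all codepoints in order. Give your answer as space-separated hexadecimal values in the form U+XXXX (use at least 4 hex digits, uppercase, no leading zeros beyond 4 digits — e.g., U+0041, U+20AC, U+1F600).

Answer: U+03C7 U+24778 U+06F0 U+031E U+9605 U+8C4D

Derivation:
Byte[0]=CF: 2-byte lead, need 1 cont bytes. acc=0xF
Byte[1]=87: continuation. acc=(acc<<6)|0x07=0x3C7
Completed: cp=U+03C7 (starts at byte 0)
Byte[2]=F0: 4-byte lead, need 3 cont bytes. acc=0x0
Byte[3]=A4: continuation. acc=(acc<<6)|0x24=0x24
Byte[4]=9D: continuation. acc=(acc<<6)|0x1D=0x91D
Byte[5]=B8: continuation. acc=(acc<<6)|0x38=0x24778
Completed: cp=U+24778 (starts at byte 2)
Byte[6]=DB: 2-byte lead, need 1 cont bytes. acc=0x1B
Byte[7]=B0: continuation. acc=(acc<<6)|0x30=0x6F0
Completed: cp=U+06F0 (starts at byte 6)
Byte[8]=CC: 2-byte lead, need 1 cont bytes. acc=0xC
Byte[9]=9E: continuation. acc=(acc<<6)|0x1E=0x31E
Completed: cp=U+031E (starts at byte 8)
Byte[10]=E9: 3-byte lead, need 2 cont bytes. acc=0x9
Byte[11]=98: continuation. acc=(acc<<6)|0x18=0x258
Byte[12]=85: continuation. acc=(acc<<6)|0x05=0x9605
Completed: cp=U+9605 (starts at byte 10)
Byte[13]=E8: 3-byte lead, need 2 cont bytes. acc=0x8
Byte[14]=B1: continuation. acc=(acc<<6)|0x31=0x231
Byte[15]=8D: continuation. acc=(acc<<6)|0x0D=0x8C4D
Completed: cp=U+8C4D (starts at byte 13)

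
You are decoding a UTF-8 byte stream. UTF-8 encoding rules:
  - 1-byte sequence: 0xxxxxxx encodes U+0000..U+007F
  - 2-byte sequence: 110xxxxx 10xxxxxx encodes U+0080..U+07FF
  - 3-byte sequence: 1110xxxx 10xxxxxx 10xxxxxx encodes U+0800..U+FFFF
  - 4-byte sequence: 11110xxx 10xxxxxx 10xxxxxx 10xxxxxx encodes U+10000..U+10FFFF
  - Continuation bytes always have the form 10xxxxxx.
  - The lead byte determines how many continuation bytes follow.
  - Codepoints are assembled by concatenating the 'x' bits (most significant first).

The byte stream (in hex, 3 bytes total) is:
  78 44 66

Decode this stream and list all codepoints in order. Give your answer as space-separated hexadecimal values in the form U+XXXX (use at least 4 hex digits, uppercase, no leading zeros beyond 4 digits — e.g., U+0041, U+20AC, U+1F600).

Answer: U+0078 U+0044 U+0066

Derivation:
Byte[0]=78: 1-byte ASCII. cp=U+0078
Byte[1]=44: 1-byte ASCII. cp=U+0044
Byte[2]=66: 1-byte ASCII. cp=U+0066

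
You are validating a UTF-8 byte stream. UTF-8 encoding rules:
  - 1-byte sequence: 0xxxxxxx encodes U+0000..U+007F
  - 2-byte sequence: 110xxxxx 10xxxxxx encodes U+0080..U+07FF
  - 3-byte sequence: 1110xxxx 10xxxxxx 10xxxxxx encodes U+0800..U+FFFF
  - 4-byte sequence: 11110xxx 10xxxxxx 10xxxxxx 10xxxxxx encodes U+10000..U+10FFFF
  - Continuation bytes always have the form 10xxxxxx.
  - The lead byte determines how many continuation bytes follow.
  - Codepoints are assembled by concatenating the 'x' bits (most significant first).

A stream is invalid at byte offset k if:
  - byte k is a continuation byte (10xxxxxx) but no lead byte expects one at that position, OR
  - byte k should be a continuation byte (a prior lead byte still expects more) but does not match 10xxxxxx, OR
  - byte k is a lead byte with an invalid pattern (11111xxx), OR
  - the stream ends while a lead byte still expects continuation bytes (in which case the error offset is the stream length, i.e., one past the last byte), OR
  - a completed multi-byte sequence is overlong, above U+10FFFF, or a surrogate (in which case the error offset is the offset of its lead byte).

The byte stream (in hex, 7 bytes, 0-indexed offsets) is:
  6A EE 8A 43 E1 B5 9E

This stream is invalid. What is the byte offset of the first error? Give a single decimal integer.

Byte[0]=6A: 1-byte ASCII. cp=U+006A
Byte[1]=EE: 3-byte lead, need 2 cont bytes. acc=0xE
Byte[2]=8A: continuation. acc=(acc<<6)|0x0A=0x38A
Byte[3]=43: expected 10xxxxxx continuation. INVALID

Answer: 3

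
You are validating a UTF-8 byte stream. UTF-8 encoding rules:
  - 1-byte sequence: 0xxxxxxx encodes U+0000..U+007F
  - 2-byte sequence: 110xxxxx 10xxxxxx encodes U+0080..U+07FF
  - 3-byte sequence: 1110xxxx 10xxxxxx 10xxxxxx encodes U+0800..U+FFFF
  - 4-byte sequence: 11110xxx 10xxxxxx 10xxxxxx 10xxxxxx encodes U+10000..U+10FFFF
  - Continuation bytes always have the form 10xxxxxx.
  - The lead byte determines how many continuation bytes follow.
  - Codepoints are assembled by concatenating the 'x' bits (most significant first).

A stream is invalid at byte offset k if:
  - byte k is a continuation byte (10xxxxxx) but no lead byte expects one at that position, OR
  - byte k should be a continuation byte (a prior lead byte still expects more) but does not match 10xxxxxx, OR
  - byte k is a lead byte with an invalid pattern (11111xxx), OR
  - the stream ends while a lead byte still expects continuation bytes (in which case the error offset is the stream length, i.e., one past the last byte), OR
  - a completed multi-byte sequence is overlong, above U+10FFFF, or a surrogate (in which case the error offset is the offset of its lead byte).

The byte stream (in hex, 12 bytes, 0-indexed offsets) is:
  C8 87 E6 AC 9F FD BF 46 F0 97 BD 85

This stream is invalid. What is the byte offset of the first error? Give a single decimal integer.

Answer: 5

Derivation:
Byte[0]=C8: 2-byte lead, need 1 cont bytes. acc=0x8
Byte[1]=87: continuation. acc=(acc<<6)|0x07=0x207
Completed: cp=U+0207 (starts at byte 0)
Byte[2]=E6: 3-byte lead, need 2 cont bytes. acc=0x6
Byte[3]=AC: continuation. acc=(acc<<6)|0x2C=0x1AC
Byte[4]=9F: continuation. acc=(acc<<6)|0x1F=0x6B1F
Completed: cp=U+6B1F (starts at byte 2)
Byte[5]=FD: INVALID lead byte (not 0xxx/110x/1110/11110)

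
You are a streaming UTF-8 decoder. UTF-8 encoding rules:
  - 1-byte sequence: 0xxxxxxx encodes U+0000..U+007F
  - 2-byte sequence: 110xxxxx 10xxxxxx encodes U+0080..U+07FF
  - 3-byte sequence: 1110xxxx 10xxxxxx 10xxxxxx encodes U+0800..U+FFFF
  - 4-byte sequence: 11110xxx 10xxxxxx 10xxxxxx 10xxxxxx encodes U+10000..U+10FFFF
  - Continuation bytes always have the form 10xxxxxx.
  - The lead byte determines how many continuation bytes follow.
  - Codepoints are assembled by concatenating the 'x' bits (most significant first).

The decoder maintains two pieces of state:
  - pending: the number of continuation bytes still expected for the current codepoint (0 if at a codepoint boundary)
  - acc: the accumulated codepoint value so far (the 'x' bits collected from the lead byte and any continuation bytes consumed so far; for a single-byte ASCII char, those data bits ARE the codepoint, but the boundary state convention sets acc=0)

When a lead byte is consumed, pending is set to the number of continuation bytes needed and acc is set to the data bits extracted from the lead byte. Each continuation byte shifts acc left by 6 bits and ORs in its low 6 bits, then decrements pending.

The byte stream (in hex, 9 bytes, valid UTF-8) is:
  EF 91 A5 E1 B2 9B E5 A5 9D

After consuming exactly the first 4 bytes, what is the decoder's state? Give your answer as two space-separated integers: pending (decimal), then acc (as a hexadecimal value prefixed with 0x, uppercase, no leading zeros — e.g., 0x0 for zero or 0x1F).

Answer: 2 0x1

Derivation:
Byte[0]=EF: 3-byte lead. pending=2, acc=0xF
Byte[1]=91: continuation. acc=(acc<<6)|0x11=0x3D1, pending=1
Byte[2]=A5: continuation. acc=(acc<<6)|0x25=0xF465, pending=0
Byte[3]=E1: 3-byte lead. pending=2, acc=0x1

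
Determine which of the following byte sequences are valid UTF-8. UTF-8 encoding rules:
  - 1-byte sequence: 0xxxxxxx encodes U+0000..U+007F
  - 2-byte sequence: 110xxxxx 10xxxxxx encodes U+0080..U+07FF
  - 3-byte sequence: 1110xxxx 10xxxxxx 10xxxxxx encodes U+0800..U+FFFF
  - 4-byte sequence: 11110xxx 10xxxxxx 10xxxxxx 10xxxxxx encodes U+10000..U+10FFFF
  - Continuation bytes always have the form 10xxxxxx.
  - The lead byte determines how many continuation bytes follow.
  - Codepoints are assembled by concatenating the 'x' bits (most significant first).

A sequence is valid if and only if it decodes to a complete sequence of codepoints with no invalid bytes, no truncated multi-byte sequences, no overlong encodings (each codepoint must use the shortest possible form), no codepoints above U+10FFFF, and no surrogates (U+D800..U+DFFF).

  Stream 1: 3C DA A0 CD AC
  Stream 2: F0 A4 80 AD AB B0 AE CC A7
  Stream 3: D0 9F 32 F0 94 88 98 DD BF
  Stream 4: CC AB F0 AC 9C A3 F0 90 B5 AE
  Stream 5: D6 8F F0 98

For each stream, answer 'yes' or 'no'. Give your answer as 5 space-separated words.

Answer: yes no yes yes no

Derivation:
Stream 1: decodes cleanly. VALID
Stream 2: error at byte offset 4. INVALID
Stream 3: decodes cleanly. VALID
Stream 4: decodes cleanly. VALID
Stream 5: error at byte offset 4. INVALID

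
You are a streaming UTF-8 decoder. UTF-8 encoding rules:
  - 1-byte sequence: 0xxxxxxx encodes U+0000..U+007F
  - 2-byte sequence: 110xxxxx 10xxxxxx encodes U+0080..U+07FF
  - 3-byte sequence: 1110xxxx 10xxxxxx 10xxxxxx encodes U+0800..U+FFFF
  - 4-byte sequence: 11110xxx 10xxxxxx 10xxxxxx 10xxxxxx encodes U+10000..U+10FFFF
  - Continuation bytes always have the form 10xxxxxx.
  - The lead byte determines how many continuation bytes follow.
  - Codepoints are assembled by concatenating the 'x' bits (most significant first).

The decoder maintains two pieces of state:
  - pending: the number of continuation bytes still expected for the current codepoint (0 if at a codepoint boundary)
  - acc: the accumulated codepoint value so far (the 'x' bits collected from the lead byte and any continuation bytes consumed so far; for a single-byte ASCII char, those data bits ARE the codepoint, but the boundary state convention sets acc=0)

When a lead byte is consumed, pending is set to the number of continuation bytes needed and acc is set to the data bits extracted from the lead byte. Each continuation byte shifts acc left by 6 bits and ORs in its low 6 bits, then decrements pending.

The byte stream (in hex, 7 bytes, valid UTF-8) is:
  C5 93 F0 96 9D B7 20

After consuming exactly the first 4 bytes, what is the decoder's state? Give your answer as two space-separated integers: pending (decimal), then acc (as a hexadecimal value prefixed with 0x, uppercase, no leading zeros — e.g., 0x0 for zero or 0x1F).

Answer: 2 0x16

Derivation:
Byte[0]=C5: 2-byte lead. pending=1, acc=0x5
Byte[1]=93: continuation. acc=(acc<<6)|0x13=0x153, pending=0
Byte[2]=F0: 4-byte lead. pending=3, acc=0x0
Byte[3]=96: continuation. acc=(acc<<6)|0x16=0x16, pending=2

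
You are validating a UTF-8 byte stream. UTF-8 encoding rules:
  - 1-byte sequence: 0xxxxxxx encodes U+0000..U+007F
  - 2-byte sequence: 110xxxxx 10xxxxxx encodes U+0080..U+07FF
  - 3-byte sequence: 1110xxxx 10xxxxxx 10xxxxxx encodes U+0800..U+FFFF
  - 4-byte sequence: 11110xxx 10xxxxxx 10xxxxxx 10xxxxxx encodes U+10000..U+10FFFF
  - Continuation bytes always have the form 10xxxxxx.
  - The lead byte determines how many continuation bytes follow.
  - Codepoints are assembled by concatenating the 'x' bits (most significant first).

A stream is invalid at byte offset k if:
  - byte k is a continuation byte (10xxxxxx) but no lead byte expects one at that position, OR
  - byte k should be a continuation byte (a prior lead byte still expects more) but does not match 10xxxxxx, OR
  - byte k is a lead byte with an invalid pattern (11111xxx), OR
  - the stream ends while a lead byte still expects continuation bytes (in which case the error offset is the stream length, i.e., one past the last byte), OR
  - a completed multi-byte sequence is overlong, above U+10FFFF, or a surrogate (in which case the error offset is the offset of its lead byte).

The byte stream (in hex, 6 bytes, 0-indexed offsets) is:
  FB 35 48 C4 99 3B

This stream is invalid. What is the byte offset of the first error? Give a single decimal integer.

Byte[0]=FB: INVALID lead byte (not 0xxx/110x/1110/11110)

Answer: 0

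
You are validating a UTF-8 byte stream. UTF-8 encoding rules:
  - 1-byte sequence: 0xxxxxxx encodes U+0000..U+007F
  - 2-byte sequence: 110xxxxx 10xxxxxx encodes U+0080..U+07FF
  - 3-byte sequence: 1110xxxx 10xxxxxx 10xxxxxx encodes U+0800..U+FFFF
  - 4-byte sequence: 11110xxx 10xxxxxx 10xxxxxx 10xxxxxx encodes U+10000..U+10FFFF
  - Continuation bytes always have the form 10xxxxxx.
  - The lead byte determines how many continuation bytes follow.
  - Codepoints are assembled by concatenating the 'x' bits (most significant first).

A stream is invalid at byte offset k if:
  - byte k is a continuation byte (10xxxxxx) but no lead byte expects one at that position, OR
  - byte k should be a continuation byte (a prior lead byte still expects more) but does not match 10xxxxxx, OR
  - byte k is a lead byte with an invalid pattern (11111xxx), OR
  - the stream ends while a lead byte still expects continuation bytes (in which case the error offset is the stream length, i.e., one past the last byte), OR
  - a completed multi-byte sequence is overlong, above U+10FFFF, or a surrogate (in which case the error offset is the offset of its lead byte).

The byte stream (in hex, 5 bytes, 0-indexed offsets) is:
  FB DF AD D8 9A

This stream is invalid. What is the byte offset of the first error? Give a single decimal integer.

Byte[0]=FB: INVALID lead byte (not 0xxx/110x/1110/11110)

Answer: 0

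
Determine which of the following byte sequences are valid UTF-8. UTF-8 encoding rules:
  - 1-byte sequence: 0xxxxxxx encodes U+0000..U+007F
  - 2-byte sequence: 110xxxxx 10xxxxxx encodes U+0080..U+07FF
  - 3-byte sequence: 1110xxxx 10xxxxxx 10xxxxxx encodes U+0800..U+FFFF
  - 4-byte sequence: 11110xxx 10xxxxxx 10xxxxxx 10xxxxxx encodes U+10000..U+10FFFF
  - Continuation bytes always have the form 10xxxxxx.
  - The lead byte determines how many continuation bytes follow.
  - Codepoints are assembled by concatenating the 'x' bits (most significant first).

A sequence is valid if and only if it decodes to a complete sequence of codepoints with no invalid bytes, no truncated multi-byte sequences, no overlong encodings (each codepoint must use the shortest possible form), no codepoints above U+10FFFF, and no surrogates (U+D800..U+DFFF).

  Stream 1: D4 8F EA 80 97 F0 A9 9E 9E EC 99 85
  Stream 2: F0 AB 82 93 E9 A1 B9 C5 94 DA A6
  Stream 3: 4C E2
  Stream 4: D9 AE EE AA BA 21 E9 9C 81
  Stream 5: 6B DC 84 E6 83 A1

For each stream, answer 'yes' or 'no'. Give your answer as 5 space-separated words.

Answer: yes yes no yes yes

Derivation:
Stream 1: decodes cleanly. VALID
Stream 2: decodes cleanly. VALID
Stream 3: error at byte offset 2. INVALID
Stream 4: decodes cleanly. VALID
Stream 5: decodes cleanly. VALID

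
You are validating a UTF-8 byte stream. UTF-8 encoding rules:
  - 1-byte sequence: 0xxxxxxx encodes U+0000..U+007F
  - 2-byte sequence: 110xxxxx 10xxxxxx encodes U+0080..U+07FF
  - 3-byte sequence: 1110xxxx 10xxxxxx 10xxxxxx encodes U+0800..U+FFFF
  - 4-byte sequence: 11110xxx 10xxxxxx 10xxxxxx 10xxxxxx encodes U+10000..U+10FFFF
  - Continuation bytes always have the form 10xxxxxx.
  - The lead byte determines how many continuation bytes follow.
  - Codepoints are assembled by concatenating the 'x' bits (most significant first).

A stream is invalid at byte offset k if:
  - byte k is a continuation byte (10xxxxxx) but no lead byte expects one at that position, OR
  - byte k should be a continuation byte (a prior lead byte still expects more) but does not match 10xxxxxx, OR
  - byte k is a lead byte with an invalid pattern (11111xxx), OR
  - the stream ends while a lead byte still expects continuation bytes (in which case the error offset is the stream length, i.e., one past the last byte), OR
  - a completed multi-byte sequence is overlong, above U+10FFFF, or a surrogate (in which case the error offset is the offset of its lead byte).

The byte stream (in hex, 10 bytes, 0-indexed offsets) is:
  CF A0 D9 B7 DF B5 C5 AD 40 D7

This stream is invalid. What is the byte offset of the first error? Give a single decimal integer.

Answer: 10

Derivation:
Byte[0]=CF: 2-byte lead, need 1 cont bytes. acc=0xF
Byte[1]=A0: continuation. acc=(acc<<6)|0x20=0x3E0
Completed: cp=U+03E0 (starts at byte 0)
Byte[2]=D9: 2-byte lead, need 1 cont bytes. acc=0x19
Byte[3]=B7: continuation. acc=(acc<<6)|0x37=0x677
Completed: cp=U+0677 (starts at byte 2)
Byte[4]=DF: 2-byte lead, need 1 cont bytes. acc=0x1F
Byte[5]=B5: continuation. acc=(acc<<6)|0x35=0x7F5
Completed: cp=U+07F5 (starts at byte 4)
Byte[6]=C5: 2-byte lead, need 1 cont bytes. acc=0x5
Byte[7]=AD: continuation. acc=(acc<<6)|0x2D=0x16D
Completed: cp=U+016D (starts at byte 6)
Byte[8]=40: 1-byte ASCII. cp=U+0040
Byte[9]=D7: 2-byte lead, need 1 cont bytes. acc=0x17
Byte[10]: stream ended, expected continuation. INVALID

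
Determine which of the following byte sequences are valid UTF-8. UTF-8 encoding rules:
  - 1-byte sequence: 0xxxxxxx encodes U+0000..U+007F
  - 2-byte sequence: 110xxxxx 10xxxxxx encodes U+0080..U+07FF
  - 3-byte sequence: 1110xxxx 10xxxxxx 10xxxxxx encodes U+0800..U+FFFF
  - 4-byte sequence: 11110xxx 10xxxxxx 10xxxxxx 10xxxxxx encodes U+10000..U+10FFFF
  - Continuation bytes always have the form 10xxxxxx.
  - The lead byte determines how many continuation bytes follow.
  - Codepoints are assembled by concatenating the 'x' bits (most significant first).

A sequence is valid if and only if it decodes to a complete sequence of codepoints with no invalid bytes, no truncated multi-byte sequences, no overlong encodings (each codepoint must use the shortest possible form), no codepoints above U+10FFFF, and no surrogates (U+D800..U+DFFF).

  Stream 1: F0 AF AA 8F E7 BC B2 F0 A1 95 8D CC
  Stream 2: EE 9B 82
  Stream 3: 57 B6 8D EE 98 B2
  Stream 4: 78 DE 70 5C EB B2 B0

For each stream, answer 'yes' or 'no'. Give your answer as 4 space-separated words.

Answer: no yes no no

Derivation:
Stream 1: error at byte offset 12. INVALID
Stream 2: decodes cleanly. VALID
Stream 3: error at byte offset 1. INVALID
Stream 4: error at byte offset 2. INVALID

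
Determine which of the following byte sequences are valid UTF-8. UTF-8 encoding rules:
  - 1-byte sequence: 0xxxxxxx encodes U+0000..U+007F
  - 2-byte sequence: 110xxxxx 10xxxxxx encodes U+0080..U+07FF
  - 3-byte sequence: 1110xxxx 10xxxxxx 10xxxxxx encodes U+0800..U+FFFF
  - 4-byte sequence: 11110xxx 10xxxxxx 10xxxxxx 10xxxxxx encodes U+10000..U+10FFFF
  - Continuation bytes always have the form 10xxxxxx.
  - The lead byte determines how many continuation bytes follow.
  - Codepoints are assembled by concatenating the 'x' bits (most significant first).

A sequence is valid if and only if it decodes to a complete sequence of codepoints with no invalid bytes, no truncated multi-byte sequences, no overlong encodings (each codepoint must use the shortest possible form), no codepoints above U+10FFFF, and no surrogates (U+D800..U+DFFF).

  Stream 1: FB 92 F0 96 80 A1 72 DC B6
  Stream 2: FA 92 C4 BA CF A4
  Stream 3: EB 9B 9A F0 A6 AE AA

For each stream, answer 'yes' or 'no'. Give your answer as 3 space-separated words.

Answer: no no yes

Derivation:
Stream 1: error at byte offset 0. INVALID
Stream 2: error at byte offset 0. INVALID
Stream 3: decodes cleanly. VALID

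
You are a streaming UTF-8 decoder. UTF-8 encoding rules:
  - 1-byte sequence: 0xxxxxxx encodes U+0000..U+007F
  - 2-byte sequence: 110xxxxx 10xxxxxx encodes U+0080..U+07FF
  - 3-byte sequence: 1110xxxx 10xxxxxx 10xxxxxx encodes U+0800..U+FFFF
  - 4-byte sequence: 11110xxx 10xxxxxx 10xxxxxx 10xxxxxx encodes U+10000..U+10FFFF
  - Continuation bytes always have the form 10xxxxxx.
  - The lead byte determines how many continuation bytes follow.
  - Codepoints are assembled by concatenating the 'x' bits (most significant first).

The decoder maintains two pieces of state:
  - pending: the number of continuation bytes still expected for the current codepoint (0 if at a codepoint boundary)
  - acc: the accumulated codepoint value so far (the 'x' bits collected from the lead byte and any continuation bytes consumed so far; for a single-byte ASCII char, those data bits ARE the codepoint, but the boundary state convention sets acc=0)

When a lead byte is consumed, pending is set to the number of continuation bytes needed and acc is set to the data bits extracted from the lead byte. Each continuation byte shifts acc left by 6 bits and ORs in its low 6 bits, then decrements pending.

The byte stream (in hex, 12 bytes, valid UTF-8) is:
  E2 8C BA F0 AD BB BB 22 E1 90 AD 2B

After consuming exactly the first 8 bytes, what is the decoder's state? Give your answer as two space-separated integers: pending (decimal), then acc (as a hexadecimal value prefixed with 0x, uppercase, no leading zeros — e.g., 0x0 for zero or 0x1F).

Answer: 0 0x0

Derivation:
Byte[0]=E2: 3-byte lead. pending=2, acc=0x2
Byte[1]=8C: continuation. acc=(acc<<6)|0x0C=0x8C, pending=1
Byte[2]=BA: continuation. acc=(acc<<6)|0x3A=0x233A, pending=0
Byte[3]=F0: 4-byte lead. pending=3, acc=0x0
Byte[4]=AD: continuation. acc=(acc<<6)|0x2D=0x2D, pending=2
Byte[5]=BB: continuation. acc=(acc<<6)|0x3B=0xB7B, pending=1
Byte[6]=BB: continuation. acc=(acc<<6)|0x3B=0x2DEFB, pending=0
Byte[7]=22: 1-byte. pending=0, acc=0x0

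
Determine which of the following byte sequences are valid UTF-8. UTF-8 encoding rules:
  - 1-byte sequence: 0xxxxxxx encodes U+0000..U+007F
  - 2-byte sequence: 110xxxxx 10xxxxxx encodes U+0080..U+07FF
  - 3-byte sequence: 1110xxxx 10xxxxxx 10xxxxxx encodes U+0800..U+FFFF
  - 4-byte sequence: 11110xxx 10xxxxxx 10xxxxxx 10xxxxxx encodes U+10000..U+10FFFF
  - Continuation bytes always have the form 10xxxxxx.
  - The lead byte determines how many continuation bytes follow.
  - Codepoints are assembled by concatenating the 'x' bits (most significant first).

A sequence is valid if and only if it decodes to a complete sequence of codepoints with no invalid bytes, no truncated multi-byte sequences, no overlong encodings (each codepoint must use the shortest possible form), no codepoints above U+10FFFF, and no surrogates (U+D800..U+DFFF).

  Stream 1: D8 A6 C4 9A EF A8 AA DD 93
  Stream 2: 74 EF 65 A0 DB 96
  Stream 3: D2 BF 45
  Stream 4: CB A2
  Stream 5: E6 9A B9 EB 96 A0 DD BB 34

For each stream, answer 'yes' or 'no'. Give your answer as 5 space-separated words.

Answer: yes no yes yes yes

Derivation:
Stream 1: decodes cleanly. VALID
Stream 2: error at byte offset 2. INVALID
Stream 3: decodes cleanly. VALID
Stream 4: decodes cleanly. VALID
Stream 5: decodes cleanly. VALID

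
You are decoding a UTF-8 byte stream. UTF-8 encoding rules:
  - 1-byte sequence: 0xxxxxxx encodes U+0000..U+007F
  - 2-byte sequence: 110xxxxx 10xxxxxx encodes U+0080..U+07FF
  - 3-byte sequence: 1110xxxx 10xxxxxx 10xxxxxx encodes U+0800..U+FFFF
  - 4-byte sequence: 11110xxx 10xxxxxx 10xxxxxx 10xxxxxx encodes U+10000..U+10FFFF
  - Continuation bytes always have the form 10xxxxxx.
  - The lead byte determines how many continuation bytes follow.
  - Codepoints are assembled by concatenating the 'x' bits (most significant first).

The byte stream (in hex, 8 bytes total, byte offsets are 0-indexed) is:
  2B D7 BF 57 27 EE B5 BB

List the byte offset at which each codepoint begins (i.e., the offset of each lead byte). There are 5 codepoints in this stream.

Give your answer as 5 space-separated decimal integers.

Answer: 0 1 3 4 5

Derivation:
Byte[0]=2B: 1-byte ASCII. cp=U+002B
Byte[1]=D7: 2-byte lead, need 1 cont bytes. acc=0x17
Byte[2]=BF: continuation. acc=(acc<<6)|0x3F=0x5FF
Completed: cp=U+05FF (starts at byte 1)
Byte[3]=57: 1-byte ASCII. cp=U+0057
Byte[4]=27: 1-byte ASCII. cp=U+0027
Byte[5]=EE: 3-byte lead, need 2 cont bytes. acc=0xE
Byte[6]=B5: continuation. acc=(acc<<6)|0x35=0x3B5
Byte[7]=BB: continuation. acc=(acc<<6)|0x3B=0xED7B
Completed: cp=U+ED7B (starts at byte 5)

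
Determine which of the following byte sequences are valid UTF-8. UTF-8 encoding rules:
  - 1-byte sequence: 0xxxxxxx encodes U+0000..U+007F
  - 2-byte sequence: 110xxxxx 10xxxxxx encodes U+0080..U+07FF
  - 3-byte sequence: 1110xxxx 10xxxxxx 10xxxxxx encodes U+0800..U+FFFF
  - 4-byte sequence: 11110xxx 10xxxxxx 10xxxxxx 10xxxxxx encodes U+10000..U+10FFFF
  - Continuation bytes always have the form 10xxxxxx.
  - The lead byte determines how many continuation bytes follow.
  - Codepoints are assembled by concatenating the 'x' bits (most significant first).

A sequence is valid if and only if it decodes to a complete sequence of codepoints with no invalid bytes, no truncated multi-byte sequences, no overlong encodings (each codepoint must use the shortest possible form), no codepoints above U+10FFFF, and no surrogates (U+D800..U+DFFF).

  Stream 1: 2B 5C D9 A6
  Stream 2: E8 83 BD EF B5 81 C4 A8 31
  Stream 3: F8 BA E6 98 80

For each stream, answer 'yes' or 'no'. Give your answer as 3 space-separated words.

Stream 1: decodes cleanly. VALID
Stream 2: decodes cleanly. VALID
Stream 3: error at byte offset 0. INVALID

Answer: yes yes no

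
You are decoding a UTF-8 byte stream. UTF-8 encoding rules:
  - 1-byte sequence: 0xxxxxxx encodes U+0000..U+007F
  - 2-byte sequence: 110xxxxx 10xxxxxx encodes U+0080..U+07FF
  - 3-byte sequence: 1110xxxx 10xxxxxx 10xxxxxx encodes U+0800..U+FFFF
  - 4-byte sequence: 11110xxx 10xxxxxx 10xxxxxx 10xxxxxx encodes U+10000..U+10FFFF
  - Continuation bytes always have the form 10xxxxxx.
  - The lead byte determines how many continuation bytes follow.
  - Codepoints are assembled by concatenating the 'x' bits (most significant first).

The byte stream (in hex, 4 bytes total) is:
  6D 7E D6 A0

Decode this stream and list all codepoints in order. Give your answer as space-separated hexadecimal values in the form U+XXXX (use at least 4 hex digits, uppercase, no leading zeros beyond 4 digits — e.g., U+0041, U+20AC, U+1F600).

Byte[0]=6D: 1-byte ASCII. cp=U+006D
Byte[1]=7E: 1-byte ASCII. cp=U+007E
Byte[2]=D6: 2-byte lead, need 1 cont bytes. acc=0x16
Byte[3]=A0: continuation. acc=(acc<<6)|0x20=0x5A0
Completed: cp=U+05A0 (starts at byte 2)

Answer: U+006D U+007E U+05A0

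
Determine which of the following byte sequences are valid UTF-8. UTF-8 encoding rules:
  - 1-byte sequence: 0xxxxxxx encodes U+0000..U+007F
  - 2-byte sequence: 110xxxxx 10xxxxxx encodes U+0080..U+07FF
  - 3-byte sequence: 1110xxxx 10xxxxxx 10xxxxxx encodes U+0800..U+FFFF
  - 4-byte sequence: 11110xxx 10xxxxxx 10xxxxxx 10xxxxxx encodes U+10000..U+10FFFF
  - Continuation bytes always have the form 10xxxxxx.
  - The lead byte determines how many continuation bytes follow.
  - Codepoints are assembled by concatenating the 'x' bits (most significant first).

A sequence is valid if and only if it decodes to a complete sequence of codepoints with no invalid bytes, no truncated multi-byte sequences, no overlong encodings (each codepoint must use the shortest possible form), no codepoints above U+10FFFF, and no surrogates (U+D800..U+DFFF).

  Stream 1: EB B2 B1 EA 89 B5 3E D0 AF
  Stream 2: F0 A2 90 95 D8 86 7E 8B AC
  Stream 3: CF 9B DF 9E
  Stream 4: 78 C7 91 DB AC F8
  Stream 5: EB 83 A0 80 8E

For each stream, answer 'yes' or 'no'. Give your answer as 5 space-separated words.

Answer: yes no yes no no

Derivation:
Stream 1: decodes cleanly. VALID
Stream 2: error at byte offset 7. INVALID
Stream 3: decodes cleanly. VALID
Stream 4: error at byte offset 5. INVALID
Stream 5: error at byte offset 3. INVALID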